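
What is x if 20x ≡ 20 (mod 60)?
x ≡ 1 (mod 3)

gcd(20, 60) = 20, which divides 20, so solutions exist.
Divide through by 20: x ≡ 1 (mod 3).
The coefficient of x is now 1, so x ≡ 1 (mod 3).
Check: 20 × 1 = 20 ≡ 20 (mod 60).
x ≡ 1 (mod 3), giving 20 solutions mod 60.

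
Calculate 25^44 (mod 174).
103

Repeated squaring. Binary of 44 = 101100.
25^1 ≡ 25 (mod 174); 25^2 ≡ 103 (mod 174); 25^4 ≡ 169 (mod 174); 25^8 ≡ 25 (mod 174); 25^16 ≡ 103 (mod 174); 25^32 ≡ 169 (mod 174)
25^44 = 25^4 × 25^8 × 25^32 ≡ 103 (mod 174)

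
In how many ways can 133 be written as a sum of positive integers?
7346629512

p(n) counts ways to write n as a sum of positive integers (order ignored).
Euler's pentagonal recurrence: p(k) = p(k-1) + p(k-2) - p(k-5) - p(k-7) + p(k-12) + p(k-15) - ... (offsets j(3j∓1)/2, signs ++--, p(0)=1, p(<0)=0).
DP table for k = 0..132: p(0)=1, p(1)=1, p(2)=2, p(3)=3, p(4)=5, p(5)=7, p(6)=11, p(7)=15, p(8)=22, p(9)=30, p(10)=42, p(11)=56, p(12)=77, p(13)=101, p(14)=135, p(15)=176, p(16)=231, p(17)=297, p(18)=385, p(19)=490, p(20)=627, p(21)=792, p(22)=1002, p(23)=1255, p(24)=1575, p(25)=1958, p(26)=2436, p(27)=3010, p(28)=3718, p(29)=4565, p(30)=5604, p(31)=6842, p(32)=8349, p(33)=10143, p(34)=12310, p(35)=14883, p(36)=17977, p(37)=21637, p(38)=26015, p(39)=31185, p(40)=37338, p(41)=44583, p(42)=53174, p(43)=63261, p(44)=75175, p(45)=89134, p(46)=105558, p(47)=124754, p(48)=147273, p(49)=173525, p(50)=204226, p(51)=239943, p(52)=281589, p(53)=329931, p(54)=386155, p(55)=451276, p(56)=526823, p(57)=614154, p(58)=715220, p(59)=831820, p(60)=966467, p(61)=1121505, p(62)=1300156, p(63)=1505499, p(64)=1741630, p(65)=2012558, p(66)=2323520, p(67)=2679689, p(68)=3087735, p(69)=3554345, p(70)=4087968, p(71)=4697205, p(72)=5392783, p(73)=6185689, p(74)=7089500, p(75)=8118264, p(76)=9289091, p(77)=10619863, p(78)=12132164, p(79)=13848650, p(80)=15796476, p(81)=18004327, p(82)=20506255, p(83)=23338469, p(84)=26543660, p(85)=30167357, p(86)=34262962, p(87)=38887673, p(88)=44108109, p(89)=49995925, p(90)=56634173, p(91)=64112359, p(92)=72533807, p(93)=82010177, p(94)=92669720, p(95)=104651419, p(96)=118114304, p(97)=133230930, p(98)=150198136, p(99)=169229875, p(100)=190569292, p(101)=214481126, p(102)=241265379, p(103)=271248950, p(104)=304801365, p(105)=342325709, p(106)=384276336, p(107)=431149389, p(108)=483502844, p(109)=541946240, p(110)=607163746, p(111)=679903203, p(112)=761002156, p(113)=851376628, p(114)=952050665, p(115)=1064144451, p(116)=1188908248, p(117)=1327710076, p(118)=1482074143, p(119)=1653668665, p(120)=1844349560, p(121)=2056148051, p(122)=2291320912, p(123)=2552338241, p(124)=2841940500, p(125)=3163127352, p(126)=3519222692, p(127)=3913864295, p(128)=4351078600, p(129)=4835271870, p(130)=5371315400, p(131)=5964539504, p(132)=6620830889.
Final step: p(133) = p(132) + p(131) - p(128) - p(126) + p(121) + p(118) - p(111) - p(107) + p(98) + p(93) - p(82) - p(76) + p(63) + p(56) - p(41) - p(33) + p(16) + p(7)
= 6620830889 + 5964539504 - 4351078600 - 3519222692 + 2056148051 + 1482074143 - 679903203 - 431149389 + 150198136 + 82010177 - 20506255 - 9289091 + 1505499 + 526823 - 44583 - 10143 + 231 + 15
= 7346629512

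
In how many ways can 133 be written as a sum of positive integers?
7346629512

p(n) counts ways to write n as a sum of positive integers (order ignored).
Euler's pentagonal recurrence: p(k) = p(k-1) + p(k-2) - p(k-5) - p(k-7) + p(k-12) + p(k-15) - ... (offsets j(3j∓1)/2, signs ++--, p(0)=1, p(<0)=0).
DP table for k = 0..132: p(0)=1, p(1)=1, p(2)=2, p(3)=3, p(4)=5, p(5)=7, p(6)=11, p(7)=15, p(8)=22, p(9)=30, p(10)=42, p(11)=56, p(12)=77, p(13)=101, p(14)=135, p(15)=176, p(16)=231, p(17)=297, p(18)=385, p(19)=490, p(20)=627, p(21)=792, p(22)=1002, p(23)=1255, p(24)=1575, p(25)=1958, p(26)=2436, p(27)=3010, p(28)=3718, p(29)=4565, p(30)=5604, p(31)=6842, p(32)=8349, p(33)=10143, p(34)=12310, p(35)=14883, p(36)=17977, p(37)=21637, p(38)=26015, p(39)=31185, p(40)=37338, p(41)=44583, p(42)=53174, p(43)=63261, p(44)=75175, p(45)=89134, p(46)=105558, p(47)=124754, p(48)=147273, p(49)=173525, p(50)=204226, p(51)=239943, p(52)=281589, p(53)=329931, p(54)=386155, p(55)=451276, p(56)=526823, p(57)=614154, p(58)=715220, p(59)=831820, p(60)=966467, p(61)=1121505, p(62)=1300156, p(63)=1505499, p(64)=1741630, p(65)=2012558, p(66)=2323520, p(67)=2679689, p(68)=3087735, p(69)=3554345, p(70)=4087968, p(71)=4697205, p(72)=5392783, p(73)=6185689, p(74)=7089500, p(75)=8118264, p(76)=9289091, p(77)=10619863, p(78)=12132164, p(79)=13848650, p(80)=15796476, p(81)=18004327, p(82)=20506255, p(83)=23338469, p(84)=26543660, p(85)=30167357, p(86)=34262962, p(87)=38887673, p(88)=44108109, p(89)=49995925, p(90)=56634173, p(91)=64112359, p(92)=72533807, p(93)=82010177, p(94)=92669720, p(95)=104651419, p(96)=118114304, p(97)=133230930, p(98)=150198136, p(99)=169229875, p(100)=190569292, p(101)=214481126, p(102)=241265379, p(103)=271248950, p(104)=304801365, p(105)=342325709, p(106)=384276336, p(107)=431149389, p(108)=483502844, p(109)=541946240, p(110)=607163746, p(111)=679903203, p(112)=761002156, p(113)=851376628, p(114)=952050665, p(115)=1064144451, p(116)=1188908248, p(117)=1327710076, p(118)=1482074143, p(119)=1653668665, p(120)=1844349560, p(121)=2056148051, p(122)=2291320912, p(123)=2552338241, p(124)=2841940500, p(125)=3163127352, p(126)=3519222692, p(127)=3913864295, p(128)=4351078600, p(129)=4835271870, p(130)=5371315400, p(131)=5964539504, p(132)=6620830889.
Final step: p(133) = p(132) + p(131) - p(128) - p(126) + p(121) + p(118) - p(111) - p(107) + p(98) + p(93) - p(82) - p(76) + p(63) + p(56) - p(41) - p(33) + p(16) + p(7)
= 6620830889 + 5964539504 - 4351078600 - 3519222692 + 2056148051 + 1482074143 - 679903203 - 431149389 + 150198136 + 82010177 - 20506255 - 9289091 + 1505499 + 526823 - 44583 - 10143 + 231 + 15
= 7346629512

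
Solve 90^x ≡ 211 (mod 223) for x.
64

Baby-step giant-step with step n = ⌈√223⌉ = 15.
Baby steps 90^j mod 223 (j:value) for j=0..14: 0:1, 1:90, 2:72, 3:13, 4:55, 5:44, 6:169, 7:46, 8:126, 9:190, 10:152, 11:77, 12:17, 13:192, 14:109.
Giant-step multiplier: 90^(-15) ≡ 90^(222-15) = 90^207 ≡ 111 (mod 223).
Giant steps γ_i = 211·111^i mod 223: γ_0=211, γ_1=6, γ_2=220, γ_3=113, γ_4=55 (in table at j=4).
x = i·n + j = 4·15 + 4 = 64.
Check: 90^64 ≡ 211 (mod 223).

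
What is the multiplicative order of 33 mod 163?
81

163 is prime, so ord(33) divides φ(163) = 162.
Divisors of 162: 1, 2, 3, 6, 9, 18, 27, 54, 81, 162.
Repeated squaring: 33^1 ≡ 33, 33^2 ≡ 111, 33^4 ≡ 96, 33^8 ≡ 88, 33^16 ≡ 83, 33^32 ≡ 43, 33^64 ≡ 56, 33^128 ≡ 39 (mod 163).
Test 33^d mod 163 for each divisor d in increasing order:
33^1 ≡ 33
33^2 ≡ 111
33^3 = 33^2·33^1 ≡ 77
33^6 = 33^4·33^2 ≡ 61
33^9 = 33^8·33^1 ≡ 133
33^18 = 33^16·33^2 ≡ 85
33^27 = 33^16·33^8·33^2·33^1 ≡ 58
33^54 = 33^32·33^16·33^4·33^2 ≡ 104
33^81 = 33^64·33^16·33^1 ≡ 1  ← first divisor giving 1
The order is 81.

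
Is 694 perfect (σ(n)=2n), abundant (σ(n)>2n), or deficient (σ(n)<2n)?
deficient

Proper divisors of 694: sum = 1 + 2 + 347 = 350
Since 350 < 694, 694 is deficient.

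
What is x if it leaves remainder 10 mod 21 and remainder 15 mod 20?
115

Using Chinese Remainder Theorem:
M = 21 × 20 = 420
M1 = 20, M2 = 21
y1 = 20^(-1) mod 21 = 20
y2 = 21^(-1) mod 20 = 1
x = (10×20×20 + 15×21×1) mod 420 = 115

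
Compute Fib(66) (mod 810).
478

Matrix identity: Q^n = [[F_(n+1), F_n], [F_n, F_(n-1)]] with Q = [[1,1],[1,0]].
n = 66 = 1000010₂. Square-and-multiply, entries mod 810:
Q^1 = [[1,1],[1,0]]
Q^2 = (Q^1)² = [[2,1],[1,1]]
Q^4 = (Q^2)² = [[5,3],[3,2]]
Q^8 = (Q^4)² = [[34,21],[21,13]]
Q^16 = (Q^8)² = [[787,177],[177,610]]
Q^33 = (Q^16)²·Q = [[487,268],[268,219]]
Q^66 = (Q^33)² = [[383,478],[478,715]]
F_66 mod 810 = Q^66[0][1] = 478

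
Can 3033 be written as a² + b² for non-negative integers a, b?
27² + 48² (a=27, b=48)

Factorization: 3033 = 3^2 × 337
By Fermat: n is sum of two squares iff every prime p ≡ 3 (mod 4) appears to even power.
All primes ≡ 3 (mod 4) appear to even power.
Search a = 0, 1, 2, … for 3033 - a² a perfect square: first hit at a = 27: 3033 - 729 = 2304 = 48².
3033 = 27² + 48² = 729 + 2304 ✓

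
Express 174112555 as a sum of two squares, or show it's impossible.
Not possible

Factorization: 174112555 = 5 × 17 × 127^3
By Fermat: n is sum of two squares iff every prime p ≡ 3 (mod 4) appears to even power.
Prime(s) ≡ 3 (mod 4) with odd exponent: [(127, 3)]
Therefore 174112555 cannot be expressed as a² + b².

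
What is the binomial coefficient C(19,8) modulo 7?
3

Using Lucas' theorem:
Write n=19 and k=8 in base 7:
n in base 7: [2, 5]
k in base 7: [1, 1]
C(19,8) mod 7 = ∏ C(n_i, k_i) mod 7
Digit binomials (mod 7): C(2,1) = 2; C(5,1) = 5
Product: 2 × 5 = 10 ≡ 3 (mod 7)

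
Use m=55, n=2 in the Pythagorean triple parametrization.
(3021, 220, 3029)

Euclid's formula: a = m² - n², b = 2mn, c = m² + n²
m = 55, n = 2
a = 55² - 2² = 3025 - 4 = 3021
b = 2 × 55 × 2 = 220
c = 55² + 2² = 3025 + 4 = 3029
Verification: 3021² + 220² = 9126441 + 48400 = 9174841 = 3029² ✓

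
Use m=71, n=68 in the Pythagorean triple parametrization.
(417, 9656, 9665)

Euclid's formula: a = m² - n², b = 2mn, c = m² + n²
m = 71, n = 68
a = 71² - 68² = 5041 - 4624 = 417
b = 2 × 71 × 68 = 9656
c = 71² + 68² = 5041 + 4624 = 9665
Verification: 417² + 9656² = 173889 + 93238336 = 93412225 = 9665² ✓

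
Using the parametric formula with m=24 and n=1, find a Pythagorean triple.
(575, 48, 577)

Euclid's formula: a = m² - n², b = 2mn, c = m² + n²
m = 24, n = 1
a = 24² - 1² = 576 - 1 = 575
b = 2 × 24 × 1 = 48
c = 24² + 1² = 576 + 1 = 577
Verification: 575² + 48² = 330625 + 2304 = 332929 = 577² ✓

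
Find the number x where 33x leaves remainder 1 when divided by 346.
21

gcd(33, 346) = 1, so the inverse exists.
Extended Euclidean algorithm on (346, 33):
346 = 10 × 33 + 16  ⟹  16 = (1)·346 + (-10)·33
33 = 2 × 16 + 1  ⟹  1 = (-2)·346 + (21)·33
So (21)·33 ≡ 1 (mod 346), i.e. 33^(-1) ≡ 21 (mod 346).
Check: 33 × 21 = 693 ≡ 1 (mod 346)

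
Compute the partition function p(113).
851376628

p(n) counts ways to write n as a sum of positive integers (order ignored).
Euler's pentagonal recurrence: p(k) = p(k-1) + p(k-2) - p(k-5) - p(k-7) + p(k-12) + p(k-15) - ... (offsets j(3j∓1)/2, signs ++--, p(0)=1, p(<0)=0).
DP table for k = 0..112: p(0)=1, p(1)=1, p(2)=2, p(3)=3, p(4)=5, p(5)=7, p(6)=11, p(7)=15, p(8)=22, p(9)=30, p(10)=42, p(11)=56, p(12)=77, p(13)=101, p(14)=135, p(15)=176, p(16)=231, p(17)=297, p(18)=385, p(19)=490, p(20)=627, p(21)=792, p(22)=1002, p(23)=1255, p(24)=1575, p(25)=1958, p(26)=2436, p(27)=3010, p(28)=3718, p(29)=4565, p(30)=5604, p(31)=6842, p(32)=8349, p(33)=10143, p(34)=12310, p(35)=14883, p(36)=17977, p(37)=21637, p(38)=26015, p(39)=31185, p(40)=37338, p(41)=44583, p(42)=53174, p(43)=63261, p(44)=75175, p(45)=89134, p(46)=105558, p(47)=124754, p(48)=147273, p(49)=173525, p(50)=204226, p(51)=239943, p(52)=281589, p(53)=329931, p(54)=386155, p(55)=451276, p(56)=526823, p(57)=614154, p(58)=715220, p(59)=831820, p(60)=966467, p(61)=1121505, p(62)=1300156, p(63)=1505499, p(64)=1741630, p(65)=2012558, p(66)=2323520, p(67)=2679689, p(68)=3087735, p(69)=3554345, p(70)=4087968, p(71)=4697205, p(72)=5392783, p(73)=6185689, p(74)=7089500, p(75)=8118264, p(76)=9289091, p(77)=10619863, p(78)=12132164, p(79)=13848650, p(80)=15796476, p(81)=18004327, p(82)=20506255, p(83)=23338469, p(84)=26543660, p(85)=30167357, p(86)=34262962, p(87)=38887673, p(88)=44108109, p(89)=49995925, p(90)=56634173, p(91)=64112359, p(92)=72533807, p(93)=82010177, p(94)=92669720, p(95)=104651419, p(96)=118114304, p(97)=133230930, p(98)=150198136, p(99)=169229875, p(100)=190569292, p(101)=214481126, p(102)=241265379, p(103)=271248950, p(104)=304801365, p(105)=342325709, p(106)=384276336, p(107)=431149389, p(108)=483502844, p(109)=541946240, p(110)=607163746, p(111)=679903203, p(112)=761002156.
Final step: p(113) = p(112) + p(111) - p(108) - p(106) + p(101) + p(98) - p(91) - p(87) + p(78) + p(73) - p(62) - p(56) + p(43) + p(36) - p(21) - p(13)
= 761002156 + 679903203 - 483502844 - 384276336 + 214481126 + 150198136 - 64112359 - 38887673 + 12132164 + 6185689 - 1300156 - 526823 + 63261 + 17977 - 792 - 101
= 851376628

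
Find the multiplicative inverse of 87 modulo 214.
123

gcd(87, 214) = 1, so the inverse exists.
Extended Euclidean algorithm on (214, 87):
214 = 2 × 87 + 40  ⟹  40 = (1)·214 + (-2)·87
87 = 2 × 40 + 7  ⟹  7 = (-2)·214 + (5)·87
40 = 5 × 7 + 5  ⟹  5 = (11)·214 + (-27)·87
7 = 1 × 5 + 2  ⟹  2 = (-13)·214 + (32)·87
5 = 2 × 2 + 1  ⟹  1 = (37)·214 + (-91)·87
So (-91)·87 ≡ 1 (mod 214), i.e. 87^(-1) ≡ -91 ≡ 123 (mod 214).
Check: 87 × 123 = 10701 ≡ 1 (mod 214)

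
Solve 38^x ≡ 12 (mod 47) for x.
6

Baby-step giant-step with step n = ⌈√47⌉ = 7.
Baby steps 38^j mod 47 (j:value) for j=0..6: 0:1, 1:38, 2:34, 3:23, 4:28, 5:30, 6:12.
h = 12 is already in the table at j=6, so x = 6.
Check: 38^6 ≡ 12 (mod 47).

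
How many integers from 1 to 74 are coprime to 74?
36

74 = 2 × 37
φ(n) = n × ∏(1 - 1/p) for each prime p dividing n
φ(74) = 74 × (1 - 1/2) × (1 - 1/37) = 36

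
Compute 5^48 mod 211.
183

Repeated squaring. Binary of 48 = 110000.
5^1 ≡ 5 (mod 211); 5^2 ≡ 25 (mod 211); 5^4 ≡ 203 (mod 211); 5^8 ≡ 64 (mod 211); 5^16 ≡ 87 (mod 211); 5^32 ≡ 184 (mod 211)
5^48 = 5^16 × 5^32 ≡ 183 (mod 211)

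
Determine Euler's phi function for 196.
84

196 = 2^2 × 7^2
φ(n) = n × ∏(1 - 1/p) for each prime p dividing n
φ(196) = 196 × (1 - 1/2) × (1 - 1/7) = 84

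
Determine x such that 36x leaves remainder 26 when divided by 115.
x ≡ 71 (mod 115)

gcd(36, 115) = 1, which divides 26, so solutions exist.
Find 36^(-1) mod 115 by the extended Euclidean algorithm:
115 = 3 × 36 + 7  ⟹  7 = (1)·115 + (-3)·36
36 = 5 × 7 + 1  ⟹  1 = (-5)·115 + (16)·36
So (16)·36 ≡ 1 (mod 115), i.e. 36^(-1) ≡ 16 (mod 115).
x ≡ 16 × 26 = 416 ≡ 71 (mod 115).
Check: 36 × 71 = 2556 ≡ 26 (mod 115).
Unique solution: x ≡ 71 (mod 115)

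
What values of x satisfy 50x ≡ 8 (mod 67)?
x ≡ 35 (mod 67)

gcd(50, 67) = 1, which divides 8, so solutions exist.
Find 50^(-1) mod 67 by the extended Euclidean algorithm:
67 = 1 × 50 + 17  ⟹  17 = (1)·67 + (-1)·50
50 = 2 × 17 + 16  ⟹  16 = (-2)·67 + (3)·50
17 = 1 × 16 + 1  ⟹  1 = (3)·67 + (-4)·50
So (-4)·50 ≡ 1 (mod 67), i.e. 50^(-1) ≡ -4 ≡ 63 (mod 67).
x ≡ 63 × 8 = 504 ≡ 35 (mod 67).
Check: 50 × 35 = 1750 ≡ 8 (mod 67).
Unique solution: x ≡ 35 (mod 67)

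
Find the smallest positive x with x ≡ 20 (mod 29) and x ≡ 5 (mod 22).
49

Using Chinese Remainder Theorem:
M = 29 × 22 = 638
M1 = 22, M2 = 29
y1 = 22^(-1) mod 29 = 4
y2 = 29^(-1) mod 22 = 19
x = (20×22×4 + 5×29×19) mod 638 = 49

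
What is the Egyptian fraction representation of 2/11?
1/6 + 1/66

Greedy algorithm:
2/11: ceiling(11/2) = 6, use 1/6
1/66: ceiling(66/1) = 66, use 1/66
Result: 2/11 = 1/6 + 1/66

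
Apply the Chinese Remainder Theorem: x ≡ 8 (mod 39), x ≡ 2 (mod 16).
242

Using Chinese Remainder Theorem:
M = 39 × 16 = 624
M1 = 16, M2 = 39
y1 = 16^(-1) mod 39 = 22
y2 = 39^(-1) mod 16 = 7
x = (8×16×22 + 2×39×7) mod 624 = 242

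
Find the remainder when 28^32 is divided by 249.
178

Repeated squaring. Binary of 32 = 100000.
28^1 ≡ 28 (mod 249); 28^2 ≡ 37 (mod 249); 28^4 ≡ 124 (mod 249); 28^8 ≡ 187 (mod 249); 28^16 ≡ 109 (mod 249); 28^32 ≡ 178 (mod 249)
28^32 = 28^32 ≡ 178 (mod 249)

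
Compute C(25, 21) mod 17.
2

Using Lucas' theorem:
Write n=25 and k=21 in base 17:
n in base 17: [1, 8]
k in base 17: [1, 4]
C(25,21) mod 17 = ∏ C(n_i, k_i) mod 17
Digit binomials (mod 17): C(1,1) = 1; C(8,4) = 70 ≡ 2
Product: 1 × 2 = 2 ≡ 2 (mod 17)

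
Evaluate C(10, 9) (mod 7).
3

Using Lucas' theorem:
Write n=10 and k=9 in base 7:
n in base 7: [1, 3]
k in base 7: [1, 2]
C(10,9) mod 7 = ∏ C(n_i, k_i) mod 7
Digit binomials (mod 7): C(1,1) = 1; C(3,2) = 3
Product: 1 × 3 = 3 ≡ 3 (mod 7)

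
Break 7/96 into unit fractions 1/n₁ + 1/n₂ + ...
1/14 + 1/672

Greedy algorithm:
7/96: ceiling(96/7) = 14, use 1/14
1/672: ceiling(672/1) = 672, use 1/672
Result: 7/96 = 1/14 + 1/672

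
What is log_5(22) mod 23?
11

Baby-step giant-step with step n = ⌈√23⌉ = 5.
Baby steps 5^j mod 23 (j:value) for j=0..4: 0:1, 1:5, 2:2, 3:10, 4:4.
Giant-step multiplier: 5^(-5) ≡ 5^(22-5) = 5^17 ≡ 15 (mod 23).
Giant steps γ_i = 22·15^i mod 23: γ_0=22, γ_1=8, γ_2=5 (in table at j=1).
x = i·n + j = 2·5 + 1 = 11.
Check: 5^11 ≡ 22 (mod 23).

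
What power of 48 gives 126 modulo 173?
138

Baby-step giant-step with step n = ⌈√173⌉ = 14.
Baby steps 48^j mod 173 (j:value) for j=0..13: 0:1, 1:48, 2:55, 3:45, 4:84, 5:53, 6:122, 7:147, 8:136, 9:127, 10:41, 11:65, 12:6, 13:115.
Giant-step multiplier: 48^(-14) ≡ 48^(172-14) = 48^158 ≡ 54 (mod 173).
Giant steps γ_i = 126·54^i mod 173: γ_0=126, γ_1=57, γ_2=137, γ_3=132, γ_4=35, γ_5=160, γ_6=163, γ_7=152, γ_8=77, γ_9=6 (in table at j=12).
x = i·n + j = 9·14 + 12 = 138.
Check: 48^138 ≡ 126 (mod 173).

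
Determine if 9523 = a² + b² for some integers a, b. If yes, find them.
Not possible

Factorization: 9523 = 89 × 107
By Fermat: n is sum of two squares iff every prime p ≡ 3 (mod 4) appears to even power.
Prime(s) ≡ 3 (mod 4) with odd exponent: [(107, 1)]
Therefore 9523 cannot be expressed as a² + b².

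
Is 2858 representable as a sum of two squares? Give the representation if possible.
7² + 53² (a=7, b=53)

Factorization: 2858 = 2 × 1429
By Fermat: n is sum of two squares iff every prime p ≡ 3 (mod 4) appears to even power.
All primes ≡ 3 (mod 4) appear to even power.
Search a = 0, 1, 2, … for 2858 - a² a perfect square: first hit at a = 7: 2858 - 49 = 2809 = 53².
2858 = 7² + 53² = 49 + 2809 ✓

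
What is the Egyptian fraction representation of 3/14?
1/5 + 1/70

Greedy algorithm:
3/14: ceiling(14/3) = 5, use 1/5
1/70: ceiling(70/1) = 70, use 1/70
Result: 3/14 = 1/5 + 1/70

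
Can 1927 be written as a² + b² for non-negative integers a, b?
Not possible

Factorization: 1927 = 41 × 47
By Fermat: n is sum of two squares iff every prime p ≡ 3 (mod 4) appears to even power.
Prime(s) ≡ 3 (mod 4) with odd exponent: [(47, 1)]
Therefore 1927 cannot be expressed as a² + b².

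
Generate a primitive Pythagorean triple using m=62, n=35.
(2619, 4340, 5069)

Euclid's formula: a = m² - n², b = 2mn, c = m² + n²
m = 62, n = 35
a = 62² - 35² = 3844 - 1225 = 2619
b = 2 × 62 × 35 = 4340
c = 62² + 35² = 3844 + 1225 = 5069
Verification: 2619² + 4340² = 6859161 + 18835600 = 25694761 = 5069² ✓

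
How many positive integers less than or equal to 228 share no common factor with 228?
72

228 = 2^2 × 3 × 19
φ(n) = n × ∏(1 - 1/p) for each prime p dividing n
φ(228) = 228 × (1 - 1/2) × (1 - 1/3) × (1 - 1/19) = 72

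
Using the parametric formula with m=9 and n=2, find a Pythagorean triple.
(77, 36, 85)

Euclid's formula: a = m² - n², b = 2mn, c = m² + n²
m = 9, n = 2
a = 9² - 2² = 81 - 4 = 77
b = 2 × 9 × 2 = 36
c = 9² + 2² = 81 + 4 = 85
Verification: 77² + 36² = 5929 + 1296 = 7225 = 85² ✓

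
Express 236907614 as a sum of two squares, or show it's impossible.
Not possible

Factorization: 236907614 = 2 × 17 × 191^3
By Fermat: n is sum of two squares iff every prime p ≡ 3 (mod 4) appears to even power.
Prime(s) ≡ 3 (mod 4) with odd exponent: [(191, 3)]
Therefore 236907614 cannot be expressed as a² + b².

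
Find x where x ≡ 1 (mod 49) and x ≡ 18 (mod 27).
99

Using Chinese Remainder Theorem:
M = 49 × 27 = 1323
M1 = 27, M2 = 49
y1 = 27^(-1) mod 49 = 20
y2 = 49^(-1) mod 27 = 16
x = (1×27×20 + 18×49×16) mod 1323 = 99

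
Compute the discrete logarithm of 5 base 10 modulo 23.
15

Baby-step giant-step with step n = ⌈√23⌉ = 5.
Baby steps 10^j mod 23 (j:value) for j=0..4: 0:1, 1:10, 2:8, 3:11, 4:18.
Giant-step multiplier: 10^(-5) ≡ 10^(22-5) = 10^17 ≡ 17 (mod 23).
Giant steps γ_i = 5·17^i mod 23: γ_0=5, γ_1=16, γ_2=19, γ_3=1 (in table at j=0).
x = i·n + j = 3·5 + 0 = 15.
Check: 10^15 ≡ 5 (mod 23).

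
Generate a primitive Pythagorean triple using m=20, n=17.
(111, 680, 689)

Euclid's formula: a = m² - n², b = 2mn, c = m² + n²
m = 20, n = 17
a = 20² - 17² = 400 - 289 = 111
b = 2 × 20 × 17 = 680
c = 20² + 17² = 400 + 289 = 689
Verification: 111² + 680² = 12321 + 462400 = 474721 = 689² ✓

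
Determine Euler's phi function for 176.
80

176 = 2^4 × 11
φ(n) = n × ∏(1 - 1/p) for each prime p dividing n
φ(176) = 176 × (1 - 1/2) × (1 - 1/11) = 80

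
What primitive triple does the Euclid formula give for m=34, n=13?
(987, 884, 1325)

Euclid's formula: a = m² - n², b = 2mn, c = m² + n²
m = 34, n = 13
a = 34² - 13² = 1156 - 169 = 987
b = 2 × 34 × 13 = 884
c = 34² + 13² = 1156 + 169 = 1325
Verification: 987² + 884² = 974169 + 781456 = 1755625 = 1325² ✓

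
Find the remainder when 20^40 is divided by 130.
100

Repeated squaring. Binary of 40 = 101000.
20^1 ≡ 20 (mod 130); 20^2 ≡ 10 (mod 130); 20^4 ≡ 100 (mod 130); 20^8 ≡ 120 (mod 130); 20^16 ≡ 100 (mod 130); 20^32 ≡ 120 (mod 130)
20^40 = 20^8 × 20^32 ≡ 100 (mod 130)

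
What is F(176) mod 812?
21

Matrix identity: Q^n = [[F_(n+1), F_n], [F_n, F_(n-1)]] with Q = [[1,1],[1,0]].
n = 176 = 10110000₂. Square-and-multiply, entries mod 812:
Q^1 = [[1,1],[1,0]]
Q^2 = (Q^1)² = [[2,1],[1,1]]
Q^5 = (Q^2)²·Q = [[8,5],[5,3]]
Q^11 = (Q^5)²·Q = [[144,89],[89,55]]
Q^22 = (Q^11)² = [[237,659],[659,390]]
Q^44 = (Q^22)² = [[2,697],[697,117]]
Q^88 = (Q^44)² = [[237,119],[119,118]]
Q^176 = (Q^88)² = [[498,21],[21,477]]
F_176 mod 812 = Q^176[0][1] = 21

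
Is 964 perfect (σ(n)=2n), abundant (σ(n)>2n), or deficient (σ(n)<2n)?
deficient

Proper divisors of 964: sum = 1 + 2 + 4 + 241 + 482 = 730
Since 730 < 964, 964 is deficient.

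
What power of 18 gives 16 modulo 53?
12

Baby-step giant-step with step n = ⌈√53⌉ = 8.
Baby steps 18^j mod 53 (j:value) for j=0..7: 0:1, 1:18, 2:6, 3:2, 4:36, 5:12, 6:4, 7:19.
Giant-step multiplier: 18^(-8) ≡ 18^(52-8) = 18^44 ≡ 42 (mod 53).
Giant steps γ_i = 16·42^i mod 53: γ_0=16, γ_1=36 (in table at j=4).
x = i·n + j = 1·8 + 4 = 12.
Check: 18^12 ≡ 16 (mod 53).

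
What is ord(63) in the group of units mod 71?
70

71 is prime, so ord(63) divides φ(71) = 70.
Divisors of 70: 1, 2, 5, 7, 10, 14, 35, 70.
Repeated squaring: 63^1 ≡ 63, 63^2 ≡ 64, 63^4 ≡ 49, 63^8 ≡ 58, 63^16 ≡ 27, 63^32 ≡ 19, 63^64 ≡ 6 (mod 71).
Test 63^d mod 71 for each divisor d in increasing order:
63^1 ≡ 63
63^2 ≡ 64
63^5 = 63^4·63^1 ≡ 34
63^7 = 63^4·63^2·63^1 ≡ 46
63^10 = 63^8·63^2 ≡ 20
63^14 = 63^8·63^4·63^2 ≡ 57
63^35 = 63^32·63^2·63^1 ≡ 70
63^70 = 63^64·63^4·63^2 ≡ 1  ← first divisor giving 1
The order is 70.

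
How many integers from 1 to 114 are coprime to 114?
36

114 = 2 × 3 × 19
φ(n) = n × ∏(1 - 1/p) for each prime p dividing n
φ(114) = 114 × (1 - 1/2) × (1 - 1/3) × (1 - 1/19) = 36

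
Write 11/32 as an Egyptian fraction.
1/3 + 1/96

Greedy algorithm:
11/32: ceiling(32/11) = 3, use 1/3
1/96: ceiling(96/1) = 96, use 1/96
Result: 11/32 = 1/3 + 1/96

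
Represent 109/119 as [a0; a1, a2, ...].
[0; 1, 10, 1, 9]

Euclidean algorithm steps:
109 = 0 × 119 + 109
119 = 1 × 109 + 10
109 = 10 × 10 + 9
10 = 1 × 9 + 1
9 = 9 × 1 + 0
Continued fraction: [0; 1, 10, 1, 9]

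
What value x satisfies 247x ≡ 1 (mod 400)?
183

gcd(247, 400) = 1, so the inverse exists.
Extended Euclidean algorithm on (400, 247):
400 = 1 × 247 + 153  ⟹  153 = (1)·400 + (-1)·247
247 = 1 × 153 + 94  ⟹  94 = (-1)·400 + (2)·247
153 = 1 × 94 + 59  ⟹  59 = (2)·400 + (-3)·247
94 = 1 × 59 + 35  ⟹  35 = (-3)·400 + (5)·247
59 = 1 × 35 + 24  ⟹  24 = (5)·400 + (-8)·247
35 = 1 × 24 + 11  ⟹  11 = (-8)·400 + (13)·247
24 = 2 × 11 + 2  ⟹  2 = (21)·400 + (-34)·247
11 = 5 × 2 + 1  ⟹  1 = (-113)·400 + (183)·247
So (183)·247 ≡ 1 (mod 400), i.e. 247^(-1) ≡ 183 (mod 400).
Check: 247 × 183 = 45201 ≡ 1 (mod 400)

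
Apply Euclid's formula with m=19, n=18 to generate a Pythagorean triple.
(37, 684, 685)

Euclid's formula: a = m² - n², b = 2mn, c = m² + n²
m = 19, n = 18
a = 19² - 18² = 361 - 324 = 37
b = 2 × 19 × 18 = 684
c = 19² + 18² = 361 + 324 = 685
Verification: 37² + 684² = 1369 + 467856 = 469225 = 685² ✓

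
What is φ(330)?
80

330 = 2 × 3 × 5 × 11
φ(n) = n × ∏(1 - 1/p) for each prime p dividing n
φ(330) = 330 × (1 - 1/2) × (1 - 1/3) × (1 - 1/5) × (1 - 1/11) = 80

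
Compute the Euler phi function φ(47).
46

47 = 47
φ(n) = n × ∏(1 - 1/p) for each prime p dividing n
φ(47) = 47 × (1 - 1/47) = 46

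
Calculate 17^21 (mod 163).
110

Repeated squaring. Binary of 21 = 10101.
17^1 ≡ 17 (mod 163); 17^2 ≡ 126 (mod 163); 17^4 ≡ 65 (mod 163); 17^8 ≡ 150 (mod 163); 17^16 ≡ 6 (mod 163)
17^21 = 17^1 × 17^4 × 17^16 ≡ 110 (mod 163)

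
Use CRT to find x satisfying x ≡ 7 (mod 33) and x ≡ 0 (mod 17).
238

Using Chinese Remainder Theorem:
M = 33 × 17 = 561
M1 = 17, M2 = 33
y1 = 17^(-1) mod 33 = 2
y2 = 33^(-1) mod 17 = 16
x = (7×17×2 + 0×33×16) mod 561 = 238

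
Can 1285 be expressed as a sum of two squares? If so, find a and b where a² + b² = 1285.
14² + 33² (a=14, b=33)

Factorization: 1285 = 5 × 257
By Fermat: n is sum of two squares iff every prime p ≡ 3 (mod 4) appears to even power.
All primes ≡ 3 (mod 4) appear to even power.
Search a = 0, 1, 2, … for 1285 - a² a perfect square: first hit at a = 14: 1285 - 196 = 1089 = 33².
1285 = 14² + 33² = 196 + 1089 ✓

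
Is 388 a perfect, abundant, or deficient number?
deficient

Proper divisors of 388: sum = 1 + 2 + 4 + 97 + 194 = 298
Since 298 < 388, 388 is deficient.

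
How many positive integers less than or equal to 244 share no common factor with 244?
120

244 = 2^2 × 61
φ(n) = n × ∏(1 - 1/p) for each prime p dividing n
φ(244) = 244 × (1 - 1/2) × (1 - 1/61) = 120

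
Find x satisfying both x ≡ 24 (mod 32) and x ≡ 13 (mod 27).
472

Using Chinese Remainder Theorem:
M = 32 × 27 = 864
M1 = 27, M2 = 32
y1 = 27^(-1) mod 32 = 19
y2 = 32^(-1) mod 27 = 11
x = (24×27×19 + 13×32×11) mod 864 = 472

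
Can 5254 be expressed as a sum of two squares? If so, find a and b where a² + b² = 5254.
Not possible

Factorization: 5254 = 2 × 37 × 71
By Fermat: n is sum of two squares iff every prime p ≡ 3 (mod 4) appears to even power.
Prime(s) ≡ 3 (mod 4) with odd exponent: [(71, 1)]
Therefore 5254 cannot be expressed as a² + b².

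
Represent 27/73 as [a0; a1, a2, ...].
[0; 2, 1, 2, 2, 1, 2]

Euclidean algorithm steps:
27 = 0 × 73 + 27
73 = 2 × 27 + 19
27 = 1 × 19 + 8
19 = 2 × 8 + 3
8 = 2 × 3 + 2
3 = 1 × 2 + 1
2 = 2 × 1 + 0
Continued fraction: [0; 2, 1, 2, 2, 1, 2]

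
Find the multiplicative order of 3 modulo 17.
16

17 is prime, so ord(3) divides φ(17) = 16.
Divisors of 16: 1, 2, 4, 8, 16.
Repeated squaring: 3^1 ≡ 3, 3^2 ≡ 9, 3^4 ≡ 13, 3^8 ≡ 16, 3^16 ≡ 1 (mod 17).
Test 3^d mod 17 for each divisor d in increasing order:
3^1 ≡ 3
3^2 ≡ 9
3^4 ≡ 13
3^8 ≡ 16
3^16 ≡ 1  ← first divisor giving 1
The order is 16.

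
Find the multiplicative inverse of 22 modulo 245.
78

gcd(22, 245) = 1, so the inverse exists.
Extended Euclidean algorithm on (245, 22):
245 = 11 × 22 + 3  ⟹  3 = (1)·245 + (-11)·22
22 = 7 × 3 + 1  ⟹  1 = (-7)·245 + (78)·22
So (78)·22 ≡ 1 (mod 245), i.e. 22^(-1) ≡ 78 (mod 245).
Check: 22 × 78 = 1716 ≡ 1 (mod 245)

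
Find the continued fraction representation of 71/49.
[1; 2, 4, 2, 2]

Euclidean algorithm steps:
71 = 1 × 49 + 22
49 = 2 × 22 + 5
22 = 4 × 5 + 2
5 = 2 × 2 + 1
2 = 2 × 1 + 0
Continued fraction: [1; 2, 4, 2, 2]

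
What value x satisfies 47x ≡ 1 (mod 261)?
50

gcd(47, 261) = 1, so the inverse exists.
Extended Euclidean algorithm on (261, 47):
261 = 5 × 47 + 26  ⟹  26 = (1)·261 + (-5)·47
47 = 1 × 26 + 21  ⟹  21 = (-1)·261 + (6)·47
26 = 1 × 21 + 5  ⟹  5 = (2)·261 + (-11)·47
21 = 4 × 5 + 1  ⟹  1 = (-9)·261 + (50)·47
So (50)·47 ≡ 1 (mod 261), i.e. 47^(-1) ≡ 50 (mod 261).
Check: 47 × 50 = 2350 ≡ 1 (mod 261)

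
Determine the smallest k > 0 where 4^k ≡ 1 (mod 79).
39

79 is prime, so ord(4) divides φ(79) = 78.
Divisors of 78: 1, 2, 3, 6, 13, 26, 39, 78.
Repeated squaring: 4^1 ≡ 4, 4^2 ≡ 16, 4^4 ≡ 19, 4^8 ≡ 45, 4^16 ≡ 50, 4^32 ≡ 51, 4^64 ≡ 73 (mod 79).
Test 4^d mod 79 for each divisor d in increasing order:
4^1 ≡ 4
4^2 ≡ 16
4^3 = 4^2·4^1 ≡ 64
4^6 = 4^4·4^2 ≡ 67
4^13 = 4^8·4^4·4^1 ≡ 23
4^26 = 4^16·4^8·4^2 ≡ 55
4^39 = 4^32·4^4·4^2·4^1 ≡ 1  ← first divisor giving 1
The order is 39.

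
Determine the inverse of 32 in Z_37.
22

gcd(32, 37) = 1, so the inverse exists.
Extended Euclidean algorithm on (37, 32):
37 = 1 × 32 + 5  ⟹  5 = (1)·37 + (-1)·32
32 = 6 × 5 + 2  ⟹  2 = (-6)·37 + (7)·32
5 = 2 × 2 + 1  ⟹  1 = (13)·37 + (-15)·32
So (-15)·32 ≡ 1 (mod 37), i.e. 32^(-1) ≡ -15 ≡ 22 (mod 37).
Check: 32 × 22 = 704 ≡ 1 (mod 37)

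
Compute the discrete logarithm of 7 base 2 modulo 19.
6

Baby-step giant-step with step n = ⌈√19⌉ = 5.
Baby steps 2^j mod 19 (j:value) for j=0..4: 0:1, 1:2, 2:4, 3:8, 4:16.
Giant-step multiplier: 2^(-5) ≡ 2^(18-5) = 2^13 ≡ 3 (mod 19).
Giant steps γ_i = 7·3^i mod 19: γ_0=7, γ_1=2 (in table at j=1).
x = i·n + j = 1·5 + 1 = 6.
Check: 2^6 ≡ 7 (mod 19).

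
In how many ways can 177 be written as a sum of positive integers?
522115831195

p(n) counts ways to write n as a sum of positive integers (order ignored).
Euler's pentagonal recurrence: p(k) = p(k-1) + p(k-2) - p(k-5) - p(k-7) + p(k-12) + p(k-15) - ... (offsets j(3j∓1)/2, signs ++--, p(0)=1, p(<0)=0).
DP table for k = 0..176: p(0)=1, p(1)=1, p(2)=2, p(3)=3, p(4)=5, p(5)=7, p(6)=11, p(7)=15, p(8)=22, p(9)=30, p(10)=42, p(11)=56, p(12)=77, p(13)=101, p(14)=135, p(15)=176, p(16)=231, p(17)=297, p(18)=385, p(19)=490, p(20)=627, p(21)=792, p(22)=1002, p(23)=1255, p(24)=1575, p(25)=1958, p(26)=2436, p(27)=3010, p(28)=3718, p(29)=4565, p(30)=5604, p(31)=6842, p(32)=8349, p(33)=10143, p(34)=12310, p(35)=14883, p(36)=17977, p(37)=21637, p(38)=26015, p(39)=31185, p(40)=37338, p(41)=44583, p(42)=53174, p(43)=63261, p(44)=75175, p(45)=89134, p(46)=105558, p(47)=124754, p(48)=147273, p(49)=173525, p(50)=204226, p(51)=239943, p(52)=281589, p(53)=329931, p(54)=386155, p(55)=451276, p(56)=526823, p(57)=614154, p(58)=715220, p(59)=831820, p(60)=966467, p(61)=1121505, p(62)=1300156, p(63)=1505499, p(64)=1741630, p(65)=2012558, p(66)=2323520, p(67)=2679689, p(68)=3087735, p(69)=3554345, p(70)=4087968, p(71)=4697205, p(72)=5392783, p(73)=6185689, p(74)=7089500, p(75)=8118264, p(76)=9289091, p(77)=10619863, p(78)=12132164, p(79)=13848650, p(80)=15796476, p(81)=18004327, p(82)=20506255, p(83)=23338469, p(84)=26543660, p(85)=30167357, p(86)=34262962, p(87)=38887673, p(88)=44108109, p(89)=49995925, p(90)=56634173, p(91)=64112359, p(92)=72533807, p(93)=82010177, p(94)=92669720, p(95)=104651419, p(96)=118114304, p(97)=133230930, p(98)=150198136, p(99)=169229875, p(100)=190569292, p(101)=214481126, p(102)=241265379, p(103)=271248950, p(104)=304801365, p(105)=342325709, p(106)=384276336, p(107)=431149389, p(108)=483502844, p(109)=541946240, p(110)=607163746, p(111)=679903203, p(112)=761002156, p(113)=851376628, p(114)=952050665, p(115)=1064144451, p(116)=1188908248, p(117)=1327710076, p(118)=1482074143, p(119)=1653668665, p(120)=1844349560, p(121)=2056148051, p(122)=2291320912, p(123)=2552338241, p(124)=2841940500, p(125)=3163127352, p(126)=3519222692, p(127)=3913864295, p(128)=4351078600, p(129)=4835271870, p(130)=5371315400, p(131)=5964539504, p(132)=6620830889, p(133)=7346629512, p(134)=8149040695, p(135)=9035836076, p(136)=10015581680, p(137)=11097645016, p(138)=12292341831, p(139)=13610949895, p(140)=15065878135, p(141)=16670689208, p(142)=18440293320, p(143)=20390982757, p(144)=22540654445, p(145)=24908858009, p(146)=27517052599, p(147)=30388671978, p(148)=33549419497, p(149)=37027355200, p(150)=40853235313, p(151)=45060624582, p(152)=49686288421, p(153)=54770336324, p(154)=60356673280, p(155)=66493182097, p(156)=73232243759, p(157)=80630964769, p(158)=88751778802, p(159)=97662728555, p(160)=107438159466, p(161)=118159068427, p(162)=129913904637, p(163)=142798995930, p(164)=156919475295, p(165)=172389800255, p(166)=189334822579, p(167)=207890420102, p(168)=228204732751, p(169)=250438925115, p(170)=274768617130, p(171)=301384802048, p(172)=330495499613, p(173)=362326859895, p(174)=397125074750, p(175)=435157697830, p(176)=476715857290.
Final step: p(177) = p(176) + p(175) - p(172) - p(170) + p(165) + p(162) - p(155) - p(151) + p(142) + p(137) - p(126) - p(120) + p(107) + p(100) - p(85) - p(77) + p(60) + p(51) - p(32) - p(22) + p(1)
= 476715857290 + 435157697830 - 330495499613 - 274768617130 + 172389800255 + 129913904637 - 66493182097 - 45060624582 + 18440293320 + 11097645016 - 3519222692 - 1844349560 + 431149389 + 190569292 - 30167357 - 10619863 + 966467 + 239943 - 8349 - 1002 + 1
= 522115831195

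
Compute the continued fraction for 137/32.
[4; 3, 1, 1, 4]

Euclidean algorithm steps:
137 = 4 × 32 + 9
32 = 3 × 9 + 5
9 = 1 × 5 + 4
5 = 1 × 4 + 1
4 = 4 × 1 + 0
Continued fraction: [4; 3, 1, 1, 4]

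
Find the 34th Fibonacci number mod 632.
351

Matrix identity: Q^n = [[F_(n+1), F_n], [F_n, F_(n-1)]] with Q = [[1,1],[1,0]].
n = 34 = 100010₂. Square-and-multiply, entries mod 632:
Q^1 = [[1,1],[1,0]]
Q^2 = (Q^1)² = [[2,1],[1,1]]
Q^4 = (Q^2)² = [[5,3],[3,2]]
Q^8 = (Q^4)² = [[34,21],[21,13]]
Q^17 = (Q^8)²·Q = [[56,333],[333,355]]
Q^34 = (Q^17)² = [[265,351],[351,546]]
F_34 mod 632 = Q^34[0][1] = 351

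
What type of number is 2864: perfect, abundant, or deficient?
deficient

Proper divisors of 2864: sum = 1 + 2 + 4 + 8 + 16 + 179 + 358 + 716 + 1432 = 2716
Since 2716 < 2864, 2864 is deficient.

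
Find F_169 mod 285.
184

Matrix identity: Q^n = [[F_(n+1), F_n], [F_n, F_(n-1)]] with Q = [[1,1],[1,0]].
n = 169 = 10101001₂. Square-and-multiply, entries mod 285:
Q^1 = [[1,1],[1,0]]
Q^2 = (Q^1)² = [[2,1],[1,1]]
Q^5 = (Q^2)²·Q = [[8,5],[5,3]]
Q^10 = (Q^5)² = [[89,55],[55,34]]
Q^21 = (Q^10)²·Q = [[41,116],[116,210]]
Q^42 = (Q^21)² = [[32,46],[46,271]]
Q^84 = (Q^42)² = [[5,258],[258,32]]
Q^169 = (Q^84)²·Q = [[40,184],[184,141]]
F_169 mod 285 = Q^169[0][1] = 184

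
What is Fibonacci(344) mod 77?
14

Matrix identity: Q^n = [[F_(n+1), F_n], [F_n, F_(n-1)]] with Q = [[1,1],[1,0]].
n = 344 = 101011000₂. Square-and-multiply, entries mod 77:
Q^1 = [[1,1],[1,0]]
Q^2 = (Q^1)² = [[2,1],[1,1]]
Q^5 = (Q^2)²·Q = [[8,5],[5,3]]
Q^10 = (Q^5)² = [[12,55],[55,34]]
Q^21 = (Q^10)²·Q = [[1,12],[12,66]]
Q^43 = (Q^21)²·Q = [[25,68],[68,34]]
Q^86 = (Q^43)² = [[13,8],[8,5]]
Q^172 = (Q^86)² = [[2,67],[67,12]]
Q^344 = (Q^172)² = [[27,14],[14,13]]
F_344 mod 77 = Q^344[0][1] = 14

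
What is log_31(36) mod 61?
46

Baby-step giant-step with step n = ⌈√61⌉ = 8.
Baby steps 31^j mod 61 (j:value) for j=0..7: 0:1, 1:31, 2:46, 3:23, 4:42, 5:21, 6:41, 7:51.
Giant-step multiplier: 31^(-8) ≡ 31^(60-8) = 31^52 ≡ 12 (mod 61).
Giant steps γ_i = 36·12^i mod 61: γ_0=36, γ_1=5, γ_2=60, γ_3=49, γ_4=39, γ_5=41 (in table at j=6).
x = i·n + j = 5·8 + 6 = 46.
Check: 31^46 ≡ 36 (mod 61).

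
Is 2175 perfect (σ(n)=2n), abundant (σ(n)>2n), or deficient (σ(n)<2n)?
deficient

Proper divisors of 2175: sum = 1 + 3 + 5 + 15 + 25 + 29 + 75 + 87 + 145 + 435 + 725 = 1545
Since 1545 < 2175, 2175 is deficient.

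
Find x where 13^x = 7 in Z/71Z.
9

Baby-step giant-step with step n = ⌈√71⌉ = 9.
Baby steps 13^j mod 71 (j:value) for j=0..8: 0:1, 1:13, 2:27, 3:67, 4:19, 5:34, 6:16, 7:66, 8:6.
Giant-step multiplier: 13^(-9) ≡ 13^(70-9) = 13^61 ≡ 61 (mod 71).
Giant steps γ_i = 7·61^i mod 71: γ_0=7, γ_1=1 (in table at j=0).
x = i·n + j = 1·9 + 0 = 9.
Check: 13^9 ≡ 7 (mod 71).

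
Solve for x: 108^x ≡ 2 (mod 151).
140

Baby-step giant-step with step n = ⌈√151⌉ = 13.
Baby steps 108^j mod 151 (j:value) for j=0..12: 0:1, 1:108, 2:37, 3:70, 4:10, 5:23, 6:68, 7:96, 8:100, 9:79, 10:76, 11:54, 12:94.
Giant-step multiplier: 108^(-13) ≡ 108^(150-13) = 108^137 ≡ 82 (mod 151).
Giant steps γ_i = 2·82^i mod 151: γ_0=2, γ_1=13, γ_2=9, γ_3=134, γ_4=116, γ_5=150, γ_6=69, γ_7=71, γ_8=84, γ_9=93, γ_10=76 (in table at j=10).
x = i·n + j = 10·13 + 10 = 140.
Check: 108^140 ≡ 2 (mod 151).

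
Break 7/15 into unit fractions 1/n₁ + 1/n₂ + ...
1/3 + 1/8 + 1/120

Greedy algorithm:
7/15: ceiling(15/7) = 3, use 1/3
2/15: ceiling(15/2) = 8, use 1/8
1/120: ceiling(120/1) = 120, use 1/120
Result: 7/15 = 1/3 + 1/8 + 1/120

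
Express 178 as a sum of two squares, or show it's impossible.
3² + 13² (a=3, b=13)

Factorization: 178 = 2 × 89
By Fermat: n is sum of two squares iff every prime p ≡ 3 (mod 4) appears to even power.
All primes ≡ 3 (mod 4) appear to even power.
Search a = 0, 1, 2, … for 178 - a² a perfect square: first hit at a = 3: 178 - 9 = 169 = 13².
178 = 3² + 13² = 9 + 169 ✓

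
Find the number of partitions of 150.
40853235313

p(n) counts ways to write n as a sum of positive integers (order ignored).
Euler's pentagonal recurrence: p(k) = p(k-1) + p(k-2) - p(k-5) - p(k-7) + p(k-12) + p(k-15) - ... (offsets j(3j∓1)/2, signs ++--, p(0)=1, p(<0)=0).
DP table for k = 0..149: p(0)=1, p(1)=1, p(2)=2, p(3)=3, p(4)=5, p(5)=7, p(6)=11, p(7)=15, p(8)=22, p(9)=30, p(10)=42, p(11)=56, p(12)=77, p(13)=101, p(14)=135, p(15)=176, p(16)=231, p(17)=297, p(18)=385, p(19)=490, p(20)=627, p(21)=792, p(22)=1002, p(23)=1255, p(24)=1575, p(25)=1958, p(26)=2436, p(27)=3010, p(28)=3718, p(29)=4565, p(30)=5604, p(31)=6842, p(32)=8349, p(33)=10143, p(34)=12310, p(35)=14883, p(36)=17977, p(37)=21637, p(38)=26015, p(39)=31185, p(40)=37338, p(41)=44583, p(42)=53174, p(43)=63261, p(44)=75175, p(45)=89134, p(46)=105558, p(47)=124754, p(48)=147273, p(49)=173525, p(50)=204226, p(51)=239943, p(52)=281589, p(53)=329931, p(54)=386155, p(55)=451276, p(56)=526823, p(57)=614154, p(58)=715220, p(59)=831820, p(60)=966467, p(61)=1121505, p(62)=1300156, p(63)=1505499, p(64)=1741630, p(65)=2012558, p(66)=2323520, p(67)=2679689, p(68)=3087735, p(69)=3554345, p(70)=4087968, p(71)=4697205, p(72)=5392783, p(73)=6185689, p(74)=7089500, p(75)=8118264, p(76)=9289091, p(77)=10619863, p(78)=12132164, p(79)=13848650, p(80)=15796476, p(81)=18004327, p(82)=20506255, p(83)=23338469, p(84)=26543660, p(85)=30167357, p(86)=34262962, p(87)=38887673, p(88)=44108109, p(89)=49995925, p(90)=56634173, p(91)=64112359, p(92)=72533807, p(93)=82010177, p(94)=92669720, p(95)=104651419, p(96)=118114304, p(97)=133230930, p(98)=150198136, p(99)=169229875, p(100)=190569292, p(101)=214481126, p(102)=241265379, p(103)=271248950, p(104)=304801365, p(105)=342325709, p(106)=384276336, p(107)=431149389, p(108)=483502844, p(109)=541946240, p(110)=607163746, p(111)=679903203, p(112)=761002156, p(113)=851376628, p(114)=952050665, p(115)=1064144451, p(116)=1188908248, p(117)=1327710076, p(118)=1482074143, p(119)=1653668665, p(120)=1844349560, p(121)=2056148051, p(122)=2291320912, p(123)=2552338241, p(124)=2841940500, p(125)=3163127352, p(126)=3519222692, p(127)=3913864295, p(128)=4351078600, p(129)=4835271870, p(130)=5371315400, p(131)=5964539504, p(132)=6620830889, p(133)=7346629512, p(134)=8149040695, p(135)=9035836076, p(136)=10015581680, p(137)=11097645016, p(138)=12292341831, p(139)=13610949895, p(140)=15065878135, p(141)=16670689208, p(142)=18440293320, p(143)=20390982757, p(144)=22540654445, p(145)=24908858009, p(146)=27517052599, p(147)=30388671978, p(148)=33549419497, p(149)=37027355200.
Final step: p(150) = p(149) + p(148) - p(145) - p(143) + p(138) + p(135) - p(128) - p(124) + p(115) + p(110) - p(99) - p(93) + p(80) + p(73) - p(58) - p(50) + p(33) + p(24) - p(5)
= 37027355200 + 33549419497 - 24908858009 - 20390982757 + 12292341831 + 9035836076 - 4351078600 - 2841940500 + 1064144451 + 607163746 - 169229875 - 82010177 + 15796476 + 6185689 - 715220 - 204226 + 10143 + 1575 - 7
= 40853235313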